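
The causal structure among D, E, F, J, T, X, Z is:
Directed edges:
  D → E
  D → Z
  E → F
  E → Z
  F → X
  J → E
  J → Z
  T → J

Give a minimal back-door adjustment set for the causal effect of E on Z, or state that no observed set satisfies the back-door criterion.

E→Z: minimal back-door set {D, J}.

desc(E)\{E}={F,X,Z}; candidates ⊆ {D,J,T}.
size 0: {}; under {} E still reaches {D,J,T,Z} ∋ Z.
size 1: {D}, {J}, {T}; under {D} E still reaches {J,T,Z} ∋ Z.
{D,J}: E⊥Z given {D,J} in G with E→· removed — back-door holds.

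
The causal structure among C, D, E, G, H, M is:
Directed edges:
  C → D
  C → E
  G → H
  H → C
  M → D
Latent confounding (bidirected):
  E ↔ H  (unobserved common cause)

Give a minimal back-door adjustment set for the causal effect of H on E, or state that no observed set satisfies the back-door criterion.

H→E: no observed back-door set.

desc(H)\{H}={C,D,E}; candidates ⊆ {G,M}.
H↔E: latent back-door arc(s) into H.
size 0: {}; under {} H still reaches {E,G} ∋ E.
size 1: {G}, {M}; under {G} H still reaches {E} ∋ E.
size 2: {G,M}; under {G,M} H still reaches {E} ∋ E.
H↔E cannot be blocked by any observed set — no back-door set.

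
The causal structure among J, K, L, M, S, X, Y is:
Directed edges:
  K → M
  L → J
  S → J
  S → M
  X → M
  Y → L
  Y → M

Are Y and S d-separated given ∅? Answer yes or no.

Bayes-Ball from Y | ∅ reaches {J,L,M}.
S ∉ reach(Y|∅) ⇒ Y ⊥ S | ∅.

Yes — Y ⊥ S | ∅.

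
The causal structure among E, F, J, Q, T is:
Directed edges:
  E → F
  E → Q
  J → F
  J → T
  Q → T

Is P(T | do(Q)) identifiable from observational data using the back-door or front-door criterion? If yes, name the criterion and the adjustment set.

desc(Q)\{Q}={T}; candidates ⊆ {E,F,J}.
∅: Q⊥T given ∅ in G with Q→· removed — back-door holds.
P(T|do(Q)) = P(T|Q) — no adjustment needed.

P(T|do(Q)): backdoor, adjust for ∅.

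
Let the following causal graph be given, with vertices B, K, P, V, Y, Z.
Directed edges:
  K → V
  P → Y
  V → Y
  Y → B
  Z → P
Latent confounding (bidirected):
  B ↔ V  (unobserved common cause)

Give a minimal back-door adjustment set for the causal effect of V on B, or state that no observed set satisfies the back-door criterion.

V→B: no observed back-door set.

desc(V)\{V}={B,Y}; candidates ⊆ {K,P,Z}.
V↔B: latent back-door arc(s) into V.
size 0: {}; under {} V still reaches {B,K} ∋ B.
size 1: {K}, {P}, {Z}; under {K} V still reaches {B} ∋ B.
size 2: {K,P}, {K,Z}, {P,Z}; under {K,P} V still reaches {B} ∋ B.
V↔B cannot be blocked by any observed set — no back-door set.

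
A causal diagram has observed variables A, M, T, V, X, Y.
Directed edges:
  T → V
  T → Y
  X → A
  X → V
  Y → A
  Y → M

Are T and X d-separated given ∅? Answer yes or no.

Yes — T ⊥ X | ∅.

Bayes-Ball from T | ∅ reaches {A,M,V,Y}.
X ∉ reach(T|∅) ⇒ T ⊥ X | ∅.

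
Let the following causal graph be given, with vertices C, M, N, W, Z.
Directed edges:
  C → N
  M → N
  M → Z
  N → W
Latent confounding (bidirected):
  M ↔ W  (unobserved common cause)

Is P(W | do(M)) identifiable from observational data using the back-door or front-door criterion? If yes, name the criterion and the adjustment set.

P(W|do(M)): frontdoor, adjust for {N}.

desc(M)\{M}={N,W,Z}; candidates ⊆ {C}.
M↔W: latent back-door arc(s) into M.
size 0: {}; under {} M still reaches {W} ∋ W.
size 1: {C}; under {C} M still reaches {W} ∋ W.
M↔W cannot be blocked by any observed set — no back-door set.
{N}: (i) intercepts every directed M→W path; (ii) no back-door M→{N}; (iii) {M} blocks every back-door {N}→W. Front-door holds.
P(W|do(M)) = Σ_{N} P(N|M) Σ_{M'} P(W|N,M')P(M').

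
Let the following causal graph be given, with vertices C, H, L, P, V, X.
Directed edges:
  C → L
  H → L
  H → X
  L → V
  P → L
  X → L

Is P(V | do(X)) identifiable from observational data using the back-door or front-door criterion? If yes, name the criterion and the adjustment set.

P(V|do(X)): backdoor, adjust for {H}.

desc(X)\{X}={L,V}; candidates ⊆ {C,H,P}.
size 0: {}; under {} X still reaches {H,L,V} ∋ V.
{H}: X⊥V given {H} in G with X→· removed — back-door holds.
P(V|do(X)) = Σ_{H} P(V|X,H)·P(H).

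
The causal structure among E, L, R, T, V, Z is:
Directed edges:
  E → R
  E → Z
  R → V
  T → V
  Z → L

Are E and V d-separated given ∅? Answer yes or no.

Bayes-Ball from E | ∅ reaches {L,R,V,Z}.
V ∈ reach(E|∅) ⇒ E ⊥̸ V | ∅.

No — E and V are d-connected given ∅.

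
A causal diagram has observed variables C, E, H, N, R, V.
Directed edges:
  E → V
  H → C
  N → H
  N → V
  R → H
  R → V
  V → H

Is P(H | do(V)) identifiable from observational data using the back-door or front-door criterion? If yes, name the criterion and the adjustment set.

P(H|do(V)): backdoor, adjust for {N, R}.

desc(V)\{V}={C,H}; candidates ⊆ {E,N,R}.
size 0: {}; under {} V still reaches {C,E,H,N,R} ∋ H.
size 1: {E}, {N}, {R}; under {E} V still reaches {C,H,N,R} ∋ H.
{N,R}: V⊥H given {N,R} in G with V→· removed — back-door holds.
P(H|do(V)) = Σ_{N,R} P(H|V,N,R)·P(N,R).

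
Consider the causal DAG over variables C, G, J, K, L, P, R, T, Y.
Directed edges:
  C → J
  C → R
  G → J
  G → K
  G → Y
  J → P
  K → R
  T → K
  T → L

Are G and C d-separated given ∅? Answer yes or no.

Bayes-Ball from G | ∅ reaches {J,K,P,R,Y}.
C ∉ reach(G|∅) ⇒ G ⊥ C | ∅.

Yes — G ⊥ C | ∅.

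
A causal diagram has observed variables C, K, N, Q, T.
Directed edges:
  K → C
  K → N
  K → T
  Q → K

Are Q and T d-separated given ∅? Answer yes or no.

No — Q and T are d-connected given ∅.

Bayes-Ball from Q | ∅ reaches {C,K,N,T}.
T ∈ reach(Q|∅) ⇒ Q ⊥̸ T | ∅.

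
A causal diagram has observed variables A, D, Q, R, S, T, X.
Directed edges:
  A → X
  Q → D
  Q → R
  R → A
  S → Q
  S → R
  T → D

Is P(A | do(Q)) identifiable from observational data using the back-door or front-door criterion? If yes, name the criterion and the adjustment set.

P(A|do(Q)): backdoor, adjust for {S}.

desc(Q)\{Q}={A,D,R,X}; candidates ⊆ {S,T}.
size 0: {}; under {} Q still reaches {A,R,S,X} ∋ A.
{S}: Q⊥A given {S} in G with Q→· removed — back-door holds.
P(A|do(Q)) = Σ_{S} P(A|Q,S)·P(S).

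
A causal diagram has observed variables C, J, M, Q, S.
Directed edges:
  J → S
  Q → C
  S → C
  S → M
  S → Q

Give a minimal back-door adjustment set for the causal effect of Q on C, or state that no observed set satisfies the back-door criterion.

Q→C: minimal back-door set {S}.

desc(Q)\{Q}={C}; candidates ⊆ {J,M,S}.
size 0: {}; under {} Q still reaches {C,J,M,S} ∋ C.
{S}: Q⊥C given {S} in G with Q→· removed — back-door holds.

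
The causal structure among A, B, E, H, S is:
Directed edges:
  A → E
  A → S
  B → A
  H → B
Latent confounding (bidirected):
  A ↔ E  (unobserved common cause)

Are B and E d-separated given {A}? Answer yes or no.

No — B and E are d-connected given {A}.

Bayes-Ball from B | {A} reaches {E,H}.
E ∈ reach(B|{A}) ⇒ B ⊥̸ E | {A}.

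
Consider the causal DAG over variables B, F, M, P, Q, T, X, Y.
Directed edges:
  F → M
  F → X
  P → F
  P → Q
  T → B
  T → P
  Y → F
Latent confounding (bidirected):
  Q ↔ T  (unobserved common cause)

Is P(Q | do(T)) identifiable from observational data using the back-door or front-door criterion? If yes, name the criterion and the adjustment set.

desc(T)\{T}={B,F,M,P,Q,X}; candidates ⊆ {Y}.
T↔Q: latent back-door arc(s) into T.
size 0: {}; under {} T still reaches {Q} ∋ Q.
size 1: {Y}; under {Y} T still reaches {Q} ∋ Q.
T↔Q cannot be blocked by any observed set — no back-door set.
{P}: (i) intercepts every directed T→Q path; (ii) no back-door T→{P}; (iii) {T} blocks every back-door {P}→Q. Front-door holds.
P(Q|do(T)) = Σ_{P} P(P|T) Σ_{T'} P(Q|P,T')P(T').

P(Q|do(T)): frontdoor, adjust for {P}.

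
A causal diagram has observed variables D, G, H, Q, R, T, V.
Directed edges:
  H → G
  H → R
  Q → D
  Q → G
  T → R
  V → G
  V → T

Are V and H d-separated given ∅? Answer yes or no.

Yes — V ⊥ H | ∅.

Bayes-Ball from V | ∅ reaches {G,R,T}.
H ∉ reach(V|∅) ⇒ V ⊥ H | ∅.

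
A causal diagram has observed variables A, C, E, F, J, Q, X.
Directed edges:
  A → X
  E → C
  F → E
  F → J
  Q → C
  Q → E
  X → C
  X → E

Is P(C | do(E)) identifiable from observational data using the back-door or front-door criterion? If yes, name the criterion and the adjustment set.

desc(E)\{E}={C}; candidates ⊆ {A,F,J,Q,X}.
size 0: {}; under {} E still reaches {A,C,F,J,Q,X} ∋ C.
size 1: {A}, {F}, {J} …(+2); under {A} E still reaches {C,F,J,Q,X} ∋ C.
{Q,X}: E⊥C given {Q,X} in G with E→· removed — back-door holds.
P(C|do(E)) = Σ_{Q,X} P(C|E,Q,X)·P(Q,X).

P(C|do(E)): backdoor, adjust for {Q, X}.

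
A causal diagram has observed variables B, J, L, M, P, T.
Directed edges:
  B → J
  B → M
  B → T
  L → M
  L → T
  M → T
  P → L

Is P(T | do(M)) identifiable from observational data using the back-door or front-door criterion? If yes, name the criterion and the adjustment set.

P(T|do(M)): backdoor, adjust for {B, L}.

desc(M)\{M}={T}; candidates ⊆ {B,J,L,P}.
size 0: {}; under {} M still reaches {B,J,L,P,T} ∋ T.
size 1: {B}, {J}, {L} …(+1); under {B} M still reaches {L,P,T} ∋ T.
{B,L}: M⊥T given {B,L} in G with M→· removed — back-door holds.
P(T|do(M)) = Σ_{B,L} P(T|M,B,L)·P(B,L).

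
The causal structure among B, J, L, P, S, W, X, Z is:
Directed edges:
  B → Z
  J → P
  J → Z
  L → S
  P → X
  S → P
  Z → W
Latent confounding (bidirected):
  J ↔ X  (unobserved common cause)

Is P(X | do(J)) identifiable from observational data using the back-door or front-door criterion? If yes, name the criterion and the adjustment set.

P(X|do(J)): frontdoor, adjust for {P}.

desc(J)\{J}={P,W,X,Z}; candidates ⊆ {B,L,S}.
J↔X: latent back-door arc(s) into J.
size 0: {}; under {} J still reaches {X} ∋ X.
size 1: {B}, {L}, {S}; under {B} J still reaches {X} ∋ X.
size 2: {B,L}, {B,S}, {L,S}; under {B,L} J still reaches {X} ∋ X.
J↔X cannot be blocked by any observed set — no back-door set.
{P}: (i) intercepts every directed J→X path; (ii) no back-door J→{P}; (iii) {J} blocks every back-door {P}→X. Front-door holds.
P(X|do(J)) = Σ_{P} P(P|J) Σ_{J'} P(X|P,J')P(J').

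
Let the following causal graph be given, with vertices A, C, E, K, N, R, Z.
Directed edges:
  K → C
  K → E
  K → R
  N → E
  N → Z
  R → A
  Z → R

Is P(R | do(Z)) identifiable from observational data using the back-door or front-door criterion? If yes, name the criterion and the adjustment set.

desc(Z)\{Z}={A,R}; candidates ⊆ {C,E,K,N}.
∅: Z⊥R given ∅ in G with Z→· removed — back-door holds.
P(R|do(Z)) = P(R|Z) — no adjustment needed.

P(R|do(Z)): backdoor, adjust for ∅.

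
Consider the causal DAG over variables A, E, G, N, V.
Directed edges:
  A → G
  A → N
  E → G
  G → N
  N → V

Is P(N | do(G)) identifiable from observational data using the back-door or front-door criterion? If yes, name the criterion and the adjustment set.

P(N|do(G)): backdoor, adjust for {A}.

desc(G)\{G}={N,V}; candidates ⊆ {A,E}.
size 0: {}; under {} G still reaches {A,E,N,V} ∋ N.
{A}: G⊥N given {A} in G with G→· removed — back-door holds.
P(N|do(G)) = Σ_{A} P(N|G,A)·P(A).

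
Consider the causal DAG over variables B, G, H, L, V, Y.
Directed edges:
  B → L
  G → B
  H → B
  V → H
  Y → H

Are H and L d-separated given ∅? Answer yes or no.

No — H and L are d-connected given ∅.

Bayes-Ball from H | ∅ reaches {B,L,V,Y}.
L ∈ reach(H|∅) ⇒ H ⊥̸ L | ∅.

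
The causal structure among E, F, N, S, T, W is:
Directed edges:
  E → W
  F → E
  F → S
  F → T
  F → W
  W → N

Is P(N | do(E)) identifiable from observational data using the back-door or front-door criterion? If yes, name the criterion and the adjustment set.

desc(E)\{E}={N,W}; candidates ⊆ {F,S,T}.
size 0: {}; under {} E still reaches {F,N,S,T,W} ∋ N.
{F}: E⊥N given {F} in G with E→· removed — back-door holds.
P(N|do(E)) = Σ_{F} P(N|E,F)·P(F).

P(N|do(E)): backdoor, adjust for {F}.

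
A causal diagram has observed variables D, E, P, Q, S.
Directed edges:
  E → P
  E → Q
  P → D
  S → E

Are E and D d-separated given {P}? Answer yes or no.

Yes — E ⊥ D | {P}.

Bayes-Ball from E | {P} reaches {Q,S}.
D ∉ reach(E|{P}) ⇒ E ⊥ D | {P}.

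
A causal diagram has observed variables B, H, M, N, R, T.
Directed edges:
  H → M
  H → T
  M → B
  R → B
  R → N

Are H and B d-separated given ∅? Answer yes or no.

No — H and B are d-connected given ∅.

Bayes-Ball from H | ∅ reaches {B,M,T}.
B ∈ reach(H|∅) ⇒ H ⊥̸ B | ∅.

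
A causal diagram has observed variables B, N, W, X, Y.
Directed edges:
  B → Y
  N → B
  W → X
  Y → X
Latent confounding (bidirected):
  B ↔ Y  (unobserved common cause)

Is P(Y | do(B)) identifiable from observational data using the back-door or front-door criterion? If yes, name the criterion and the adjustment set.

desc(B)\{B}={X,Y}; candidates ⊆ {N,W}.
B↔Y: latent back-door arc(s) into B.
size 0: {}; under {} B still reaches {N,X,Y} ∋ Y.
size 1: {N}, {W}; under {N} B still reaches {X,Y} ∋ Y.
size 2: {N,W}; under {N,W} B still reaches {X,Y} ∋ Y.
B↔Y cannot be blocked by any observed set — no back-door set.
No mediator lies on a directed B→…→Y path.
Neither criterion identifies P(Y|do(B)) in this graph.

P(Y|do(B)): not identifiable (no BD/FD set).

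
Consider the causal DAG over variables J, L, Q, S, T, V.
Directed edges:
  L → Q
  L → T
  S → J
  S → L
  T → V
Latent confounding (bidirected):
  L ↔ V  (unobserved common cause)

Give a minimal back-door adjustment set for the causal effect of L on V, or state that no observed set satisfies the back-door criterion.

L→V: no observed back-door set.

desc(L)\{L}={Q,T,V}; candidates ⊆ {J,S}.
L↔V: latent back-door arc(s) into L.
size 0: {}; under {} L still reaches {J,S,V} ∋ V.
size 1: {J}, {S}; under {J} L still reaches {S,V} ∋ V.
size 2: {J,S}; under {J,S} L still reaches {V} ∋ V.
L↔V cannot be blocked by any observed set — no back-door set.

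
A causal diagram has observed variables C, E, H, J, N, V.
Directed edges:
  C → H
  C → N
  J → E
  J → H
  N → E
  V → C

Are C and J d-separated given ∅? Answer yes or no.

Yes — C ⊥ J | ∅.

Bayes-Ball from C | ∅ reaches {E,H,N,V}.
J ∉ reach(C|∅) ⇒ C ⊥ J | ∅.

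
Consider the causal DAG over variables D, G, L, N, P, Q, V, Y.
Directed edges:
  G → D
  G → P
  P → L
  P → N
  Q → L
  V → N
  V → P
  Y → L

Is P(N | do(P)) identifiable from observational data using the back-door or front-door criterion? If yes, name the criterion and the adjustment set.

desc(P)\{P}={L,N}; candidates ⊆ {D,G,Q,V,Y}.
size 0: {}; under {} P still reaches {D,G,N,V} ∋ N.
{V}: P⊥N given {V} in G with P→· removed — back-door holds.
P(N|do(P)) = Σ_{V} P(N|P,V)·P(V).

P(N|do(P)): backdoor, adjust for {V}.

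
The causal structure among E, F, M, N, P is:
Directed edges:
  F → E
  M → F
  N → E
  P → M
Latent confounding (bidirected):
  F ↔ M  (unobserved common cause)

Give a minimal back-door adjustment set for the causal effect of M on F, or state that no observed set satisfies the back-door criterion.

M→F: no observed back-door set.

desc(M)\{M}={E,F}; candidates ⊆ {N,P}.
M↔F: latent back-door arc(s) into M.
size 0: {}; under {} M still reaches {E,F,P} ∋ F.
size 1: {N}, {P}; under {N} M still reaches {E,F,P} ∋ F.
size 2: {N,P}; under {N,P} M still reaches {E,F} ∋ F.
M↔F cannot be blocked by any observed set — no back-door set.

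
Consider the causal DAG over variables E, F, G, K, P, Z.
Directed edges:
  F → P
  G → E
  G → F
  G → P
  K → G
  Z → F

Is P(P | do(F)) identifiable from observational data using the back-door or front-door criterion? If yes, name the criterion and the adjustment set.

P(P|do(F)): backdoor, adjust for {G}.

desc(F)\{F}={P}; candidates ⊆ {E,G,K,Z}.
size 0: {}; under {} F still reaches {E,G,K,P,Z} ∋ P.
{G}: F⊥P given {G} in G with F→· removed — back-door holds.
P(P|do(F)) = Σ_{G} P(P|F,G)·P(G).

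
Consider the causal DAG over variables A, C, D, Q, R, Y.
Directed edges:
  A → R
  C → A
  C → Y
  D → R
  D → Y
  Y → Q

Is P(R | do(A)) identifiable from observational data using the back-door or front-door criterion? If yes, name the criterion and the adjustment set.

desc(A)\{A}={R}; candidates ⊆ {C,D,Q,Y}.
∅: A⊥R given ∅ in G with A→· removed — back-door holds.
P(R|do(A)) = P(R|A) — no adjustment needed.

P(R|do(A)): backdoor, adjust for ∅.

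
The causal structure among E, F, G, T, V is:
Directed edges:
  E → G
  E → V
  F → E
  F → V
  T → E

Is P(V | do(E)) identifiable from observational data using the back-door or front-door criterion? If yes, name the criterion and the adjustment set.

P(V|do(E)): backdoor, adjust for {F}.

desc(E)\{E}={G,V}; candidates ⊆ {F,T}.
size 0: {}; under {} E still reaches {F,T,V} ∋ V.
{F}: E⊥V given {F} in G with E→· removed — back-door holds.
P(V|do(E)) = Σ_{F} P(V|E,F)·P(F).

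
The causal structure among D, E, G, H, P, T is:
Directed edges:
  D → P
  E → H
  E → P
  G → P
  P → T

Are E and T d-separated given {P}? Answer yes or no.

Yes — E ⊥ T | {P}.

Bayes-Ball from E | {P} reaches {D,G,H}.
T ∉ reach(E|{P}) ⇒ E ⊥ T | {P}.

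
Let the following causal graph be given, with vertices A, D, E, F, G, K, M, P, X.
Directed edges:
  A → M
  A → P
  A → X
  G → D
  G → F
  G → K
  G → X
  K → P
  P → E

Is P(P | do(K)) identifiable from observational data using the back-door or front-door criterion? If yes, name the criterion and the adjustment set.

P(P|do(K)): backdoor, adjust for ∅.

desc(K)\{K}={E,P}; candidates ⊆ {A,D,F,G,M,X}.
∅: K⊥P given ∅ in G with K→· removed — back-door holds.
P(P|do(K)) = P(P|K) — no adjustment needed.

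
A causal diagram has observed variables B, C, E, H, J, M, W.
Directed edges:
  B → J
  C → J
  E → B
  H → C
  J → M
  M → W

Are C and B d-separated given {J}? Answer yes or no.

Bayes-Ball from C | {J} reaches {B,E,H}.
B ∈ reach(C|{J}) ⇒ C ⊥̸ B | {J}.

No — C and B are d-connected given {J}.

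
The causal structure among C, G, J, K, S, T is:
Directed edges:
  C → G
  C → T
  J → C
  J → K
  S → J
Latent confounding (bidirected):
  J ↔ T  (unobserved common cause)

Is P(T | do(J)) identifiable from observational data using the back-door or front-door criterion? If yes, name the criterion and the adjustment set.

P(T|do(J)): frontdoor, adjust for {C}.

desc(J)\{J}={C,G,K,T}; candidates ⊆ {S}.
J↔T: latent back-door arc(s) into J.
size 0: {}; under {} J still reaches {S,T} ∋ T.
size 1: {S}; under {S} J still reaches {T} ∋ T.
J↔T cannot be blocked by any observed set — no back-door set.
{C}: (i) intercepts every directed J→T path; (ii) no back-door J→{C}; (iii) {J} blocks every back-door {C}→T. Front-door holds.
P(T|do(J)) = Σ_{C} P(C|J) Σ_{J'} P(T|C,J')P(J').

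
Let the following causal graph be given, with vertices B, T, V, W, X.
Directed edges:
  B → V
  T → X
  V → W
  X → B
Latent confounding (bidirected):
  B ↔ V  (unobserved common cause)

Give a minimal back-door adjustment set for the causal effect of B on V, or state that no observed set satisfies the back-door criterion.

desc(B)\{B}={V,W}; candidates ⊆ {T,X}.
B↔V: latent back-door arc(s) into B.
size 0: {}; under {} B still reaches {T,V,W,X} ∋ V.
size 1: {T}, {X}; under {T} B still reaches {V,W,X} ∋ V.
size 2: {T,X}; under {T,X} B still reaches {V,W} ∋ V.
B↔V cannot be blocked by any observed set — no back-door set.

B→V: no observed back-door set.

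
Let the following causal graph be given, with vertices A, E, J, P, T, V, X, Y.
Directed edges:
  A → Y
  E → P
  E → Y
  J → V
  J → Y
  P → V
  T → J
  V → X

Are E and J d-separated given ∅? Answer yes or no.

Yes — E ⊥ J | ∅.

Bayes-Ball from E | ∅ reaches {P,V,X,Y}.
J ∉ reach(E|∅) ⇒ E ⊥ J | ∅.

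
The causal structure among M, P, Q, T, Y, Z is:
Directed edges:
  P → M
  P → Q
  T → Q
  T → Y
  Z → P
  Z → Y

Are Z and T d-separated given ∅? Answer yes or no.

Bayes-Ball from Z | ∅ reaches {M,P,Q,Y}.
T ∉ reach(Z|∅) ⇒ Z ⊥ T | ∅.

Yes — Z ⊥ T | ∅.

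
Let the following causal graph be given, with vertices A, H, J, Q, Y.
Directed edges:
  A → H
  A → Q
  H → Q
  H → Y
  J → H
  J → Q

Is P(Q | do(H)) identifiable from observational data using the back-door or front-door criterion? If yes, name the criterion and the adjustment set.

P(Q|do(H)): backdoor, adjust for {A, J}.

desc(H)\{H}={Q,Y}; candidates ⊆ {A,J}.
size 0: {}; under {} H still reaches {A,J,Q} ∋ Q.
size 1: {A}, {J}; under {A} H still reaches {J,Q} ∋ Q.
{A,J}: H⊥Q given {A,J} in G with H→· removed — back-door holds.
P(Q|do(H)) = Σ_{A,J} P(Q|H,A,J)·P(A,J).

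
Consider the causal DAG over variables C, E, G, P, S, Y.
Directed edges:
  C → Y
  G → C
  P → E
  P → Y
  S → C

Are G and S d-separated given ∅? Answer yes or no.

Yes — G ⊥ S | ∅.

Bayes-Ball from G | ∅ reaches {C,Y}.
S ∉ reach(G|∅) ⇒ G ⊥ S | ∅.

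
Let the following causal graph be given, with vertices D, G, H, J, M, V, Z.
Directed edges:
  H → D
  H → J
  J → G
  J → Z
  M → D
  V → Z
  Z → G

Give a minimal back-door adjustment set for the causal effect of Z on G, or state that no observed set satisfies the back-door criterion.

Z→G: minimal back-door set {J}.

desc(Z)\{Z}={G}; candidates ⊆ {D,H,J,M,V}.
size 0: {}; under {} Z still reaches {D,G,H,J,V} ∋ G.
{J}: Z⊥G given {J} in G with Z→· removed — back-door holds.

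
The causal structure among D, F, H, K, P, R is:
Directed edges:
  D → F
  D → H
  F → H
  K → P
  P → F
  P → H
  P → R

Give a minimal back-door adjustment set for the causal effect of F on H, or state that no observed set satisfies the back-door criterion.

F→H: minimal back-door set {D, P}.

desc(F)\{F}={H}; candidates ⊆ {D,K,P,R}.
size 0: {}; under {} F still reaches {D,H,K,P,R} ∋ H.
size 1: {D}, {K}, {P} …(+1); under {D} F still reaches {H,K,P,R} ∋ H.
{D,P}: F⊥H given {D,P} in G with F→· removed — back-door holds.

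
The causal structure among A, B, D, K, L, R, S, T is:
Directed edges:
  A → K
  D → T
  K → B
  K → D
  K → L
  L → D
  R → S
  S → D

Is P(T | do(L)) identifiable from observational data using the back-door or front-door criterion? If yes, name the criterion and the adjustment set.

desc(L)\{L}={D,T}; candidates ⊆ {A,B,K,R,S}.
size 0: {}; under {} L still reaches {A,B,D,K,T} ∋ T.
{K}: L⊥T given {K} in G with L→· removed — back-door holds.
P(T|do(L)) = Σ_{K} P(T|L,K)·P(K).

P(T|do(L)): backdoor, adjust for {K}.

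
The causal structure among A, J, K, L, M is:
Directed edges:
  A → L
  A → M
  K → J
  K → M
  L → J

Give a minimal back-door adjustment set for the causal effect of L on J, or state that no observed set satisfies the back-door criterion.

desc(L)\{L}={J}; candidates ⊆ {A,K,M}.
∅: L⊥J given ∅ in G with L→· removed — back-door holds.

L→J: minimal back-door set ∅.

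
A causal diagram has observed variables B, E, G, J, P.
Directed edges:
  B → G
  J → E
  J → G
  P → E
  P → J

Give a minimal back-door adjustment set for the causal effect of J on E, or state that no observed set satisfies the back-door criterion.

desc(J)\{J}={E,G}; candidates ⊆ {B,P}.
size 0: {}; under {} J still reaches {E,P} ∋ E.
{P}: J⊥E given {P} in G with J→· removed — back-door holds.

J→E: minimal back-door set {P}.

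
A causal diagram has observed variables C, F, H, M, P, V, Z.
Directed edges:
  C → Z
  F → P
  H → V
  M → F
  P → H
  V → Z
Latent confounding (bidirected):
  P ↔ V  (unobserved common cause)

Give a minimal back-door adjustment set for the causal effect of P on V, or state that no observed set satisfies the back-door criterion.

P→V: no observed back-door set.

desc(P)\{P}={H,V,Z}; candidates ⊆ {C,F,M}.
P↔V: latent back-door arc(s) into P.
size 0: {}; under {} P still reaches {F,M,V,Z} ∋ V.
size 1: {C}, {F}, {M}; under {C} P still reaches {F,M,V,Z} ∋ V.
size 2: {C,F}, {C,M}, {F,M}; under {C,F} P still reaches {V,Z} ∋ V.
P↔V cannot be blocked by any observed set — no back-door set.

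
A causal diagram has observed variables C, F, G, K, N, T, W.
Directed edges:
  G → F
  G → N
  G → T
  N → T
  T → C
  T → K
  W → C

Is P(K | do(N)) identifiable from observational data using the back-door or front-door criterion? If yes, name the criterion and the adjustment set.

P(K|do(N)): backdoor, adjust for {G}.

desc(N)\{N}={C,K,T}; candidates ⊆ {F,G,W}.
size 0: {}; under {} N still reaches {C,F,G,K,T} ∋ K.
{G}: N⊥K given {G} in G with N→· removed — back-door holds.
P(K|do(N)) = Σ_{G} P(K|N,G)·P(G).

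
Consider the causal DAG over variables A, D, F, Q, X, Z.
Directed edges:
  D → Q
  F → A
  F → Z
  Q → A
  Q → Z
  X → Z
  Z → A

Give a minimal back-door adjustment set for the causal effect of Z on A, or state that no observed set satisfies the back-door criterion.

Z→A: minimal back-door set {F, Q}.

desc(Z)\{Z}={A}; candidates ⊆ {D,F,Q,X}.
size 0: {}; under {} Z still reaches {A,D,F,Q,X} ∋ A.
size 1: {D}, {F}, {Q} …(+1); under {D} Z still reaches {A,F,Q,X} ∋ A.
{F,Q}: Z⊥A given {F,Q} in G with Z→· removed — back-door holds.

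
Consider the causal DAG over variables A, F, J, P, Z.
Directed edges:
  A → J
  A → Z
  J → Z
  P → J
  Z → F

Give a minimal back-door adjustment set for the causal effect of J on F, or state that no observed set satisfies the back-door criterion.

desc(J)\{J}={F,Z}; candidates ⊆ {A,P}.
size 0: {}; under {} J still reaches {A,F,P,Z} ∋ F.
{A}: J⊥F given {A} in G with J→· removed — back-door holds.

J→F: minimal back-door set {A}.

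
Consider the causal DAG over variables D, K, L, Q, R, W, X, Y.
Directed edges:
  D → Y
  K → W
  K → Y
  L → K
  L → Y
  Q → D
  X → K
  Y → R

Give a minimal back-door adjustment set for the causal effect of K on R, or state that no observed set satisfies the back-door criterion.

K→R: minimal back-door set {L}.

desc(K)\{K}={R,W,Y}; candidates ⊆ {D,L,Q,X}.
size 0: {}; under {} K still reaches {L,R,X,Y} ∋ R.
{L}: K⊥R given {L} in G with K→· removed — back-door holds.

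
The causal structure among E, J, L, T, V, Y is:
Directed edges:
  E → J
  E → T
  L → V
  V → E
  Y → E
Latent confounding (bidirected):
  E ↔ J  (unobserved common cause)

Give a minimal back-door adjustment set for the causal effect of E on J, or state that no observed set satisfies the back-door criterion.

E→J: no observed back-door set.

desc(E)\{E}={J,T}; candidates ⊆ {L,V,Y}.
E↔J: latent back-door arc(s) into E.
size 0: {}; under {} E still reaches {J,L,V,Y} ∋ J.
size 1: {L}, {V}, {Y}; under {L} E still reaches {J,V,Y} ∋ J.
size 2: {L,V}, {L,Y}, {V,Y}; under {L,V} E still reaches {J,Y} ∋ J.
E↔J cannot be blocked by any observed set — no back-door set.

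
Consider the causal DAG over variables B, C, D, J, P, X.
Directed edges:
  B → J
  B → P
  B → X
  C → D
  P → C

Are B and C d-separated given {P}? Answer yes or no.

Yes — B ⊥ C | {P}.

Bayes-Ball from B | {P} reaches {J,X}.
C ∉ reach(B|{P}) ⇒ B ⊥ C | {P}.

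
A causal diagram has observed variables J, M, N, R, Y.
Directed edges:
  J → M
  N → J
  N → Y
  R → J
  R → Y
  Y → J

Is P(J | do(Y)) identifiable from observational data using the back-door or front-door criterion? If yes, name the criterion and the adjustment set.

P(J|do(Y)): backdoor, adjust for {N, R}.

desc(Y)\{Y}={J,M}; candidates ⊆ {N,R}.
size 0: {}; under {} Y still reaches {J,M,N,R} ∋ J.
size 1: {N}, {R}; under {N} Y still reaches {J,M,R} ∋ J.
{N,R}: Y⊥J given {N,R} in G with Y→· removed — back-door holds.
P(J|do(Y)) = Σ_{N,R} P(J|Y,N,R)·P(N,R).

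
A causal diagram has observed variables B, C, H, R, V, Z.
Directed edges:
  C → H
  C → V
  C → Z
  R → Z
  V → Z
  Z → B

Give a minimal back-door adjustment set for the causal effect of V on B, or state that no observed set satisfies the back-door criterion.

V→B: minimal back-door set {C}.

desc(V)\{V}={B,Z}; candidates ⊆ {C,H,R}.
size 0: {}; under {} V still reaches {B,C,H,Z} ∋ B.
{C}: V⊥B given {C} in G with V→· removed — back-door holds.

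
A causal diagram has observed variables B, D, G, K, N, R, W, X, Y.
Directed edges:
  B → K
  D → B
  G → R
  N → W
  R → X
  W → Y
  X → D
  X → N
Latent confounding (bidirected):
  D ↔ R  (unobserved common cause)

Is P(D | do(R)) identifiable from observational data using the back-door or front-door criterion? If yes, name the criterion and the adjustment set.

P(D|do(R)): frontdoor, adjust for {X}.

desc(R)\{R}={B,D,K,N,W,X,Y}; candidates ⊆ {G}.
R↔D: latent back-door arc(s) into R.
size 0: {}; under {} R still reaches {B,D,G,K} ∋ D.
size 1: {G}; under {G} R still reaches {B,D,K} ∋ D.
R↔D cannot be blocked by any observed set — no back-door set.
{X}: (i) intercepts every directed R→D path; (ii) no back-door R→{X}; (iii) {R} blocks every back-door {X}→D. Front-door holds.
P(D|do(R)) = Σ_{X} P(X|R) Σ_{R'} P(D|X,R')P(R').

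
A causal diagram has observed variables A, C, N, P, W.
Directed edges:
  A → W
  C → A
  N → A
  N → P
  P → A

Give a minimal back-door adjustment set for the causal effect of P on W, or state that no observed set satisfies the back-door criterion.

desc(P)\{P}={A,W}; candidates ⊆ {C,N}.
size 0: {}; under {} P still reaches {A,N,W} ∋ W.
{N}: P⊥W given {N} in G with P→· removed — back-door holds.

P→W: minimal back-door set {N}.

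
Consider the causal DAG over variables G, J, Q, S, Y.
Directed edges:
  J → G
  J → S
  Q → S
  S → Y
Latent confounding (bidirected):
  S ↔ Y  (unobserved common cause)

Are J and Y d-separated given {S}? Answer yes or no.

Bayes-Ball from J | {S} reaches {G,Q,Y}.
Y ∈ reach(J|{S}) ⇒ J ⊥̸ Y | {S}.

No — J and Y are d-connected given {S}.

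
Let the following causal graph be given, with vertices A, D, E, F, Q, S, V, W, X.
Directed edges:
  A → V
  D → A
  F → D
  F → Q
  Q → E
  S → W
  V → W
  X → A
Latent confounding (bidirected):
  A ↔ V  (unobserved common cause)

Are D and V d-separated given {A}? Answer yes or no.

Bayes-Ball from D | {A} reaches {E,F,Q,V,W,X}.
V ∈ reach(D|{A}) ⇒ D ⊥̸ V | {A}.

No — D and V are d-connected given {A}.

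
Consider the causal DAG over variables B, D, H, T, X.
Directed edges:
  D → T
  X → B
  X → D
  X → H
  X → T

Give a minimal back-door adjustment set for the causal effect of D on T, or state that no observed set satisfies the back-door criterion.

D→T: minimal back-door set {X}.

desc(D)\{D}={T}; candidates ⊆ {B,H,X}.
size 0: {}; under {} D still reaches {B,H,T,X} ∋ T.
{X}: D⊥T given {X} in G with D→· removed — back-door holds.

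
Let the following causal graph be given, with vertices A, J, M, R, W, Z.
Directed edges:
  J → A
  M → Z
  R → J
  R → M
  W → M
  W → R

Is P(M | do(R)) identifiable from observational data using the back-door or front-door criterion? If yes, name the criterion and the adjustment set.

P(M|do(R)): backdoor, adjust for {W}.

desc(R)\{R}={A,J,M,Z}; candidates ⊆ {W}.
size 0: {}; under {} R still reaches {M,W,Z} ∋ M.
{W}: R⊥M given {W} in G with R→· removed — back-door holds.
P(M|do(R)) = Σ_{W} P(M|R,W)·P(W).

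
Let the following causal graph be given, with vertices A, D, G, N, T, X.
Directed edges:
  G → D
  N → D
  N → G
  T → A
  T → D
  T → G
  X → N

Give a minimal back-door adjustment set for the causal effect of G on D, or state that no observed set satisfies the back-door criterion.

desc(G)\{G}={D}; candidates ⊆ {A,N,T,X}.
size 0: {}; under {} G still reaches {A,D,N,T,X} ∋ D.
size 1: {A}, {N}, {T} …(+1); under {A} G still reaches {D,N,T,X} ∋ D.
{N,T}: G⊥D given {N,T} in G with G→· removed — back-door holds.

G→D: minimal back-door set {N, T}.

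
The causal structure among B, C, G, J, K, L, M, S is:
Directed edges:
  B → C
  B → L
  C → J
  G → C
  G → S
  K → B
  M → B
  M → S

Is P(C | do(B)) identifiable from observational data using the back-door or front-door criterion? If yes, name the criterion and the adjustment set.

P(C|do(B)): backdoor, adjust for ∅.

desc(B)\{B}={C,J,L}; candidates ⊆ {G,K,M,S}.
∅: B⊥C given ∅ in G with B→· removed — back-door holds.
P(C|do(B)) = P(C|B) — no adjustment needed.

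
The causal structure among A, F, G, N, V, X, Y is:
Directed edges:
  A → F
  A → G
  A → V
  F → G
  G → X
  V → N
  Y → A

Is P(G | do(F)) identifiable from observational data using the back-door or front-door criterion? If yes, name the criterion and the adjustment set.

desc(F)\{F}={G,X}; candidates ⊆ {A,N,V,Y}.
size 0: {}; under {} F still reaches {A,G,N,V,X,Y} ∋ G.
{A}: F⊥G given {A} in G with F→· removed — back-door holds.
P(G|do(F)) = Σ_{A} P(G|F,A)·P(A).

P(G|do(F)): backdoor, adjust for {A}.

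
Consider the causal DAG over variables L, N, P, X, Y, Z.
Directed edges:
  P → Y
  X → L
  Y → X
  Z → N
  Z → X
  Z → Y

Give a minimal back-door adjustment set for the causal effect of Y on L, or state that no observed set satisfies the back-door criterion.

Y→L: minimal back-door set {Z}.

desc(Y)\{Y}={L,X}; candidates ⊆ {N,P,Z}.
size 0: {}; under {} Y still reaches {L,N,P,X,Z} ∋ L.
{Z}: Y⊥L given {Z} in G with Y→· removed — back-door holds.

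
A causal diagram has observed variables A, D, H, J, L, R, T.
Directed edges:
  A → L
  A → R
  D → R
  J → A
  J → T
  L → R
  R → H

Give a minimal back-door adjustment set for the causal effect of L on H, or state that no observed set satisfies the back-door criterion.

L→H: minimal back-door set {A}.

desc(L)\{L}={H,R}; candidates ⊆ {A,D,J,T}.
size 0: {}; under {} L still reaches {A,H,J,R,T} ∋ H.
{A}: L⊥H given {A} in G with L→· removed — back-door holds.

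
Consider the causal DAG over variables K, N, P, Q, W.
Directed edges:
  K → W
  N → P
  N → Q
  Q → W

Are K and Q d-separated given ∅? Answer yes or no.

Bayes-Ball from K | ∅ reaches {W}.
Q ∉ reach(K|∅) ⇒ K ⊥ Q | ∅.

Yes — K ⊥ Q | ∅.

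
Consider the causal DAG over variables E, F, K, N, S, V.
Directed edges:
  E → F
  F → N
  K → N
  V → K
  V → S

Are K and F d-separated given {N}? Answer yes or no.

No — K and F are d-connected given {N}.

Bayes-Ball from K | {N} reaches {E,F,S,V}.
F ∈ reach(K|{N}) ⇒ K ⊥̸ F | {N}.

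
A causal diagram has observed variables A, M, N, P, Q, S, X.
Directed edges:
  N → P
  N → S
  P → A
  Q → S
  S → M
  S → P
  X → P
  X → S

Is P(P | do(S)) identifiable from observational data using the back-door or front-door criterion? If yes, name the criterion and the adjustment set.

desc(S)\{S}={A,M,P}; candidates ⊆ {N,Q,X}.
size 0: {}; under {} S still reaches {A,N,P,Q,X} ∋ P.
size 1: {N}, {Q}, {X}; under {N} S still reaches {A,P,Q,X} ∋ P.
{N,X}: S⊥P given {N,X} in G with S→· removed — back-door holds.
P(P|do(S)) = Σ_{N,X} P(P|S,N,X)·P(N,X).

P(P|do(S)): backdoor, adjust for {N, X}.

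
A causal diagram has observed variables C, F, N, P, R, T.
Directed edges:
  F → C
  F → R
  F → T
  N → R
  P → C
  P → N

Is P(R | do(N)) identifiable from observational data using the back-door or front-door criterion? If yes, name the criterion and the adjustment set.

desc(N)\{N}={R}; candidates ⊆ {C,F,P,T}.
∅: N⊥R given ∅ in G with N→· removed — back-door holds.
P(R|do(N)) = P(R|N) — no adjustment needed.

P(R|do(N)): backdoor, adjust for ∅.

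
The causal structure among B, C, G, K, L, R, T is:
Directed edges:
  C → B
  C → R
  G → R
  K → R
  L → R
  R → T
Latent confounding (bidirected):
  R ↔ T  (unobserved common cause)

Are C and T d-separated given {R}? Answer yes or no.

Bayes-Ball from C | {R} reaches {B,G,K,L,T}.
T ∈ reach(C|{R}) ⇒ C ⊥̸ T | {R}.

No — C and T are d-connected given {R}.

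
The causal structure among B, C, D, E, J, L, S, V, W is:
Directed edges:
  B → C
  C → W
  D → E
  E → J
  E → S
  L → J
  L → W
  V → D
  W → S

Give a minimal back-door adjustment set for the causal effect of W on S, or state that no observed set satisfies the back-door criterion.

desc(W)\{W}={S}; candidates ⊆ {B,C,D,E,J,L,V}.
∅: W⊥S given ∅ in G with W→· removed — back-door holds.

W→S: minimal back-door set ∅.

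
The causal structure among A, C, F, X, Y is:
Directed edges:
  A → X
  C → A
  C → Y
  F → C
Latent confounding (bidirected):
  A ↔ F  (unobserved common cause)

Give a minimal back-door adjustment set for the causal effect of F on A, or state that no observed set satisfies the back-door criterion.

F→A: no observed back-door set.

desc(F)\{F}={A,C,X,Y}; candidates ⊆ {—}.
F↔A: latent back-door arc(s) into F.
size 0: {}; under {} F still reaches {A,X} ∋ A.
F↔A cannot be blocked by any observed set — no back-door set.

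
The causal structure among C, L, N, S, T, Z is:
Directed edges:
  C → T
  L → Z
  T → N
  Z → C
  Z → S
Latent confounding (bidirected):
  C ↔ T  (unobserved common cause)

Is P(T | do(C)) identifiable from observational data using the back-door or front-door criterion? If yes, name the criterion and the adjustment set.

desc(C)\{C}={N,T}; candidates ⊆ {L,S,Z}.
C↔T: latent back-door arc(s) into C.
size 0: {}; under {} C still reaches {L,N,S,T,Z} ∋ T.
size 1: {L}, {S}, {Z}; under {L} C still reaches {N,S,T,Z} ∋ T.
size 2: {L,S}, {L,Z}, {S,Z}; under {L,S} C still reaches {N,T,Z} ∋ T.
C↔T cannot be blocked by any observed set — no back-door set.
No mediator lies on a directed C→…→T path.
Neither criterion identifies P(T|do(C)) in this graph.

P(T|do(C)): not identifiable (no BD/FD set).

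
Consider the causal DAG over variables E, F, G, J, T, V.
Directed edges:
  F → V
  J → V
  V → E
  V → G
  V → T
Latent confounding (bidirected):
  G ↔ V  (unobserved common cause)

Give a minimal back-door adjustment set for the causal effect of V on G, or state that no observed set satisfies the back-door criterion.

V→G: no observed back-door set.

desc(V)\{V}={E,G,T}; candidates ⊆ {F,J}.
V↔G: latent back-door arc(s) into V.
size 0: {}; under {} V still reaches {F,G,J} ∋ G.
size 1: {F}, {J}; under {F} V still reaches {G,J} ∋ G.
size 2: {F,J}; under {F,J} V still reaches {G} ∋ G.
V↔G cannot be blocked by any observed set — no back-door set.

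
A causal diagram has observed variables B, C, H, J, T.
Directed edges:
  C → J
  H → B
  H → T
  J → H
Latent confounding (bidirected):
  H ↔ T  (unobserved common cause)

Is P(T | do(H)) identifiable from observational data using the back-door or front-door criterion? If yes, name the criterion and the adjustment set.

P(T|do(H)): not identifiable (no BD/FD set).

desc(H)\{H}={B,T}; candidates ⊆ {C,J}.
H↔T: latent back-door arc(s) into H.
size 0: {}; under {} H still reaches {C,J,T} ∋ T.
size 1: {C}, {J}; under {C} H still reaches {J,T} ∋ T.
size 2: {C,J}; under {C,J} H still reaches {T} ∋ T.
H↔T cannot be blocked by any observed set — no back-door set.
No mediator lies on a directed H→…→T path.
Neither criterion identifies P(T|do(H)) in this graph.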